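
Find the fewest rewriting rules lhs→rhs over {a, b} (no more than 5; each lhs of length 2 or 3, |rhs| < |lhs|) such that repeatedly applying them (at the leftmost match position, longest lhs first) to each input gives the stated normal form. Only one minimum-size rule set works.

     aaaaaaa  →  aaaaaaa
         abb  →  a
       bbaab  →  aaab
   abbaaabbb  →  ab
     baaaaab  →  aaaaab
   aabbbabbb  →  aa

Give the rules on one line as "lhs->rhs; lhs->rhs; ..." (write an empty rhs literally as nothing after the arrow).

  | aaaaaaa
  | abb => bb => a
  | bbaab => aaab
  | abbaaabbb => bbaaabbb => aaaabbb => aaabbb => aabbb => abbb => bbb => ab

abb->bb; ba->a; bab->ba; bb->a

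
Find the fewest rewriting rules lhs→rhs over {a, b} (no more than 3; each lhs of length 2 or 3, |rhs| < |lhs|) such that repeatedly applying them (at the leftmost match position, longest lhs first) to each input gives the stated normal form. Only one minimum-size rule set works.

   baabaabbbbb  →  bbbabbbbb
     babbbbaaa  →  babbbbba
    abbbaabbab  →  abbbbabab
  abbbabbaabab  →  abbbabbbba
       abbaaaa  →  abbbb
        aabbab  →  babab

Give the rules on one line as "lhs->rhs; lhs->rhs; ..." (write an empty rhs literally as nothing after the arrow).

  | baabaabbbbb => bbaaabbbbb => bbbabbbbb
  | babbbbaaa => babbbbba
  | abbbaabbab => abbbbabab
  | abbbabbaabab => abbbabbbaab => abbbabbbba

aa->b; aab->ba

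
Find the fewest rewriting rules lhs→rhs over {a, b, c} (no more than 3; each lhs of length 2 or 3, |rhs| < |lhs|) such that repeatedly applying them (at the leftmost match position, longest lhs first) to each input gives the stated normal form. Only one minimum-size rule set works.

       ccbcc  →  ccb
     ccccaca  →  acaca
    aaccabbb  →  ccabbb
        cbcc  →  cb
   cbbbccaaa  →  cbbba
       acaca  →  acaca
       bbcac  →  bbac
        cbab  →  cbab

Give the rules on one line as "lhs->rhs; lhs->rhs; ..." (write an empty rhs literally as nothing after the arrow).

  | ccbcc => ccbc => ccb
  | ccccaca => acaca
  | aaccabbb => ccabbb
  | cbcc => cbc => cb

aa->; bc->b; ccc->a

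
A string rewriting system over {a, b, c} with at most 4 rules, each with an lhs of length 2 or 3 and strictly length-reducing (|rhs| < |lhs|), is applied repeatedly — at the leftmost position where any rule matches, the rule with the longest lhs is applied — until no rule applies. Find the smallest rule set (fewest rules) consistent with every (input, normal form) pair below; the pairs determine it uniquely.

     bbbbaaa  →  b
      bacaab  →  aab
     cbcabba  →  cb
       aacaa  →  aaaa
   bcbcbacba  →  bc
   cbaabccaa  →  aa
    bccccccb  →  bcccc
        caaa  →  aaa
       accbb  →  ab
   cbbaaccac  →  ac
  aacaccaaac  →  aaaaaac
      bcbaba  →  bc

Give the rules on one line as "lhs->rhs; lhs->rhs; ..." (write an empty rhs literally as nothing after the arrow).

ba->; ca->a; ccb->

  | bbbbaaa => bbbaa => bba => b
  | bacaab => caab => aab
  | cbcabba => cbabba => cbba => cb
  | aacaa => aaaa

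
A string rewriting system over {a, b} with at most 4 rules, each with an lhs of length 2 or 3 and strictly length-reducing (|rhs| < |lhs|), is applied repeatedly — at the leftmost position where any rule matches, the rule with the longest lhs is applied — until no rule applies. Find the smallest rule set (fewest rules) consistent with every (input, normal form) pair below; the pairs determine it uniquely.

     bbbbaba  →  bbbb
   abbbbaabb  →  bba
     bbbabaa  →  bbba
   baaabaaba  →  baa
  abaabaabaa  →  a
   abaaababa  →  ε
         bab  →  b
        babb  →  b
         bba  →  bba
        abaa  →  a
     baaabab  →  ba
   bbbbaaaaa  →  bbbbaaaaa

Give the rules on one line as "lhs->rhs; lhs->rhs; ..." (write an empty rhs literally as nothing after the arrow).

ab->; aba->; abb->

  | bbbbaba => bbbb
  | abbbbaabb => bbaabb => bba
  | bbbabaa => bbba
  | baaabaaba => baaaba => baa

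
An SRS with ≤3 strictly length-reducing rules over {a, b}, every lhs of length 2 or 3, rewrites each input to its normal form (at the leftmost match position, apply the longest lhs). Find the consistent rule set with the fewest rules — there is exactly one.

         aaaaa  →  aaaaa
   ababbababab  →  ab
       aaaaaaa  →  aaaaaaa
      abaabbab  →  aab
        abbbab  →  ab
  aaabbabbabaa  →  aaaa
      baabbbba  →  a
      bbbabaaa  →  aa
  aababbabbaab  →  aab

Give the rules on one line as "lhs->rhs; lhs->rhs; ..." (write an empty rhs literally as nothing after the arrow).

  | aaaaa
  | ababbababab => abbababab => abbbabab => ababab => abab => ab
  | aaaaaaa
  | abaabbab => aabbab => aabbb => aab

ba->; bb->; bba->bb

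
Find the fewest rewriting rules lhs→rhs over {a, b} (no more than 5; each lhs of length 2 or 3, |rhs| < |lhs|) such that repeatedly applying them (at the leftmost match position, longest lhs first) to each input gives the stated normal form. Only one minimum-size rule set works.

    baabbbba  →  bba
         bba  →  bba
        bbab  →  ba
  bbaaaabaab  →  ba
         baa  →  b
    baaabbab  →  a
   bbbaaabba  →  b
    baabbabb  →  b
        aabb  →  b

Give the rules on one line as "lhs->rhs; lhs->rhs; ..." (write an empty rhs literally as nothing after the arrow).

  | baabbbba => babbba => abba => bba
  | bba
  | bbab => ba
  | bbaaaabaab => bbaabaab => bbaaab => bbab => ba

aa->; aab->a; ab->b; bab->a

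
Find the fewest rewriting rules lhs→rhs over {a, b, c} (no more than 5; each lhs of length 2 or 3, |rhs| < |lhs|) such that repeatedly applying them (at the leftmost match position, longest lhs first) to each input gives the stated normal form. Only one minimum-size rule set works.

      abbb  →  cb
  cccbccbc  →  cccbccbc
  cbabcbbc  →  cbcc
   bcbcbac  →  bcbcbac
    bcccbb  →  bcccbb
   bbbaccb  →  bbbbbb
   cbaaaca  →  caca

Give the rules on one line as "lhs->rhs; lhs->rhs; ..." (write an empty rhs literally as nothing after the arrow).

  | abbb => cb
  | cccbccbc
  | cbabcbbc => cbabbc => cbcc
  | bcbcbac

abb->c; abc->a; acc->bb; baa->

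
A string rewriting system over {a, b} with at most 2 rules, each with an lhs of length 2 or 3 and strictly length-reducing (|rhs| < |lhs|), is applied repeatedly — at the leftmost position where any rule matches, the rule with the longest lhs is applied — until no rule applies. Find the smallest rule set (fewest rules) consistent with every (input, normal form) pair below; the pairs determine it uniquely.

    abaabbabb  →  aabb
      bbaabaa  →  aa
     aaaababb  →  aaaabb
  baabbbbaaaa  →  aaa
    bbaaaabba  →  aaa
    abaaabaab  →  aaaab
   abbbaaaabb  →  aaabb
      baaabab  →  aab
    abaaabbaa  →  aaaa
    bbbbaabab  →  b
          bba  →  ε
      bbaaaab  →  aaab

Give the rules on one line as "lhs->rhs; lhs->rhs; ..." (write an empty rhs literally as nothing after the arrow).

  | abaabbabb => aabbabb => aabb
  | bbaabaa => abaa => aa
  | aaaababb => aaaabb
  | baabbbbaaaa => abbbbaaaa => abbaaa => aaa

ba->; bba->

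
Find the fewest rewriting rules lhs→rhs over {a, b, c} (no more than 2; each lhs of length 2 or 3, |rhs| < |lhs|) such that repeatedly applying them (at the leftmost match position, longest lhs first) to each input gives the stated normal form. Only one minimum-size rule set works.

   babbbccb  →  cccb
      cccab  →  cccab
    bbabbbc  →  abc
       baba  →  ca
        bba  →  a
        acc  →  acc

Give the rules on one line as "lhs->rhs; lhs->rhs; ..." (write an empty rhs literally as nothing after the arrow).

  | babbbccb => cbbccb => cccb
  | cccab
  | bbabbbc => abbbc => abc
  | baba => ca

bab->c; bb->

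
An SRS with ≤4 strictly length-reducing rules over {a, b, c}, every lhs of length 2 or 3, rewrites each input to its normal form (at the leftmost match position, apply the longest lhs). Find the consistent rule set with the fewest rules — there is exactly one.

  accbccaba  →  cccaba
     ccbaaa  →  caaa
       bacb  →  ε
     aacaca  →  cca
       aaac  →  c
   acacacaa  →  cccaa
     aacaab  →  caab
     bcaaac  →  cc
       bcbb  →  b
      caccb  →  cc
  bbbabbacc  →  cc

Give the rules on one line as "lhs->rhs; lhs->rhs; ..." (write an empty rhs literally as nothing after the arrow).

ac->c; bc->c; cb->

  | accbccaba => ccbccaba => cccaba
  | ccbaaa => caaa
  | bacb => bcb => cb => ε
  | aacaca => acaca => caca => cca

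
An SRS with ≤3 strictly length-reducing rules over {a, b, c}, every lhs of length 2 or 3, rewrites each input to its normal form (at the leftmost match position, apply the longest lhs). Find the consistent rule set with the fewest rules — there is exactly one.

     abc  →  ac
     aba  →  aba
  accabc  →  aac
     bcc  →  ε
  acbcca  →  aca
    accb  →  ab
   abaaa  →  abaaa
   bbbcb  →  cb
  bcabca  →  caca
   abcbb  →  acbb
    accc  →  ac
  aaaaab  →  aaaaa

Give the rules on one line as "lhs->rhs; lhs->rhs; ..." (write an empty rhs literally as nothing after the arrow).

aab->aa; bc->c; cc->

  | abc => ac
  | aba
  | accabc => aabc => aac
  | bcc => cc => ε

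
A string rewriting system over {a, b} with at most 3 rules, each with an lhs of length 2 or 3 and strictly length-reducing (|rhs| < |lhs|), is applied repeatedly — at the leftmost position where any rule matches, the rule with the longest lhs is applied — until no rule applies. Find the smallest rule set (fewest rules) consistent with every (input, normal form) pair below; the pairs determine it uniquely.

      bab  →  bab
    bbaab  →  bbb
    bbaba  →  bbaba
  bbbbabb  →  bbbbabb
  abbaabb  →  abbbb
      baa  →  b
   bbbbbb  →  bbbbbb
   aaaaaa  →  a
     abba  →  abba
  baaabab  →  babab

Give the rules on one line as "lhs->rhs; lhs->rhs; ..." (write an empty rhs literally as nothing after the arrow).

aa->a; baa->b

  | bab
  | bbaab => bbb
  | bbaba
  | bbbbabb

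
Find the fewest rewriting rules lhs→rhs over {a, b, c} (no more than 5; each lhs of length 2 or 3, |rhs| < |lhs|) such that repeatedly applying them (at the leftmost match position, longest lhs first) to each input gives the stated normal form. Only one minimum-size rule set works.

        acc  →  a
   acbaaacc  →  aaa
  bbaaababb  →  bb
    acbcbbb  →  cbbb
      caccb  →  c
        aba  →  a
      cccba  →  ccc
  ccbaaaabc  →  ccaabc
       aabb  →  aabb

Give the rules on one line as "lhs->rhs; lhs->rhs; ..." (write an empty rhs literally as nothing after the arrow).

ac->a; acb->; ba->; baa->

  | acc => ac => a
  | acbaaacc => aaacc => aaac => aaa
  | bbaaababb => bababb => babb => bb
  | acbcbbb => cbbb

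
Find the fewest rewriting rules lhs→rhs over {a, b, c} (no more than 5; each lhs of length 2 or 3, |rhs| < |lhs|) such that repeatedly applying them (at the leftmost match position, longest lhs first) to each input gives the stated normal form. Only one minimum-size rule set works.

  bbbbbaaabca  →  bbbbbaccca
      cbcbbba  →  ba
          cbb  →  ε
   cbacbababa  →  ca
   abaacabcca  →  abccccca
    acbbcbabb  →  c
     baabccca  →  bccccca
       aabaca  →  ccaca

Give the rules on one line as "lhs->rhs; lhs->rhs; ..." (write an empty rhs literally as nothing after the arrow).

aab->cc; cab->bc; cb->; cbb->

  | bbbbbaaabca => bbbbbaccca
  | cbcbbba => cbbba => ba
  | cbb => ε
  | cbacbababa => acbababa => aababa => ccaba => cbca => ca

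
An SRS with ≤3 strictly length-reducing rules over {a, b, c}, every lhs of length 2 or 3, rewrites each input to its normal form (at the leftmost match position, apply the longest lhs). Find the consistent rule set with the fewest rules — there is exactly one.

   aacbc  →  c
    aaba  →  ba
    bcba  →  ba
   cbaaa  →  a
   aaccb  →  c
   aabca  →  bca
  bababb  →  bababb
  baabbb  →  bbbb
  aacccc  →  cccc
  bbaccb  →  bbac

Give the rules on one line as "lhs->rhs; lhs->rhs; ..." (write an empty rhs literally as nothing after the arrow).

aa->; cb->

  | aacbc => cbc => c
  | aaba => ba
  | bcba => ba
  | cbaaa => aaa => a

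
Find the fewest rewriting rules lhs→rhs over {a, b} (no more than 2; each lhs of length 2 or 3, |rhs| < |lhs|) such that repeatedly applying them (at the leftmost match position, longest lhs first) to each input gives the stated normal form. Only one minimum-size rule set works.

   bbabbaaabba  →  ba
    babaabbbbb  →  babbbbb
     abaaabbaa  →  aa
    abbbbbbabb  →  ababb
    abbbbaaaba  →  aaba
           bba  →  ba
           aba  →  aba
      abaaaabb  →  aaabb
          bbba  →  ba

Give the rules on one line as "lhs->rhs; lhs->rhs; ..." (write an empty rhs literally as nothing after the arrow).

  | bbabbaaabba => babbaaabba => babaaabba => baabba => bba => ba
  | babaabbbbb => babbbbb
  | abaaabbaa => aabbaa => aabaa => aa
  | abbbbbbabb => abbbbbabb => abbbbabb => abbbabb => abbabb => ababb

baa->; bba->ba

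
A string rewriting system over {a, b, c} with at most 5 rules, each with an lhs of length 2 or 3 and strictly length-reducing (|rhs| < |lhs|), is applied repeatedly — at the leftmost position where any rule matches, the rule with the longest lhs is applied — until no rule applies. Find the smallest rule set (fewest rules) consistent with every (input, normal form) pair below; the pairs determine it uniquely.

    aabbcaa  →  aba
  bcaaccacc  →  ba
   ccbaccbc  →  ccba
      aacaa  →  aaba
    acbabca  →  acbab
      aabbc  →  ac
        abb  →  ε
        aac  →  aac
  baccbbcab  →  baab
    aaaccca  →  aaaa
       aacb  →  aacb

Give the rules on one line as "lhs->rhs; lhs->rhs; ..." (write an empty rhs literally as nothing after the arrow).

  | aabbcaa => acaa => aba
  | bcaaccacc => caaccacc => baccacc => bacbcc => baccc => ba
  | ccbaccbc => ccbaccc => ccba
  | aacaa => aaba

abb->; bc->c; ca->b; ccc->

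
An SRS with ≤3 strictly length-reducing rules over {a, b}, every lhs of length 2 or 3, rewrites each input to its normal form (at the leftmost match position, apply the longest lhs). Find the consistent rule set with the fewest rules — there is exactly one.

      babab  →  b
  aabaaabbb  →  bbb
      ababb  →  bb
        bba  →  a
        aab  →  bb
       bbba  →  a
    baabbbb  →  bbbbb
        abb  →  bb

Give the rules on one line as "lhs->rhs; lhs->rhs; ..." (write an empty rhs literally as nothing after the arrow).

  | babab => abab => bab => ab => b
  | aabaaabbb => bbaaabbb => baaabbb => aaabbb => babbb => abbb => bbb
  | ababb => babb => abb => bb
  | bba => ba => a

aa->b; ab->b; ba->a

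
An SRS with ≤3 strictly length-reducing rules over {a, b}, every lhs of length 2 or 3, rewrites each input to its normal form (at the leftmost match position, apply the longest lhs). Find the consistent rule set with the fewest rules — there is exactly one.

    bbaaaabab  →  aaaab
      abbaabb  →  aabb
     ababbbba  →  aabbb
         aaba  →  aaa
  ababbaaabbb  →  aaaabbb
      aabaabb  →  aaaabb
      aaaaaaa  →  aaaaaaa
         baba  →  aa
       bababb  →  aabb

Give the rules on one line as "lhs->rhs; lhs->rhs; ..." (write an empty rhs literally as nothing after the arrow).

ba->a; bba->b

  | bbaaaabab => baaabab => aaabab => aaaab
  | abbaabb => ababb => aabb
  | ababbbba => aabbbba => aabbb
  | aaba => aaa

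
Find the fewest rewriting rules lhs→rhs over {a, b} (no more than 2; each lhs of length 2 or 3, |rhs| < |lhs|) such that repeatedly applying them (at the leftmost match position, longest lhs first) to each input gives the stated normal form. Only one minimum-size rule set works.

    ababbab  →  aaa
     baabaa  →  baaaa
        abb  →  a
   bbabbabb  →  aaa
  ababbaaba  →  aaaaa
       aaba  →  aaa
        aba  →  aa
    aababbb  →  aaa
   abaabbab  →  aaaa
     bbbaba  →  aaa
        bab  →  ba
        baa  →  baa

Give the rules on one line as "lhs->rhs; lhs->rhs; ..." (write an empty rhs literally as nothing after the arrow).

ab->a; bb->a

  | ababbab => aabbab => aabab => aaab => aaa
  | baabaa => baaaa
  | abb => ab => a
  | bbabbabb => aabbabb => aababb => aaabb => aaab => aaa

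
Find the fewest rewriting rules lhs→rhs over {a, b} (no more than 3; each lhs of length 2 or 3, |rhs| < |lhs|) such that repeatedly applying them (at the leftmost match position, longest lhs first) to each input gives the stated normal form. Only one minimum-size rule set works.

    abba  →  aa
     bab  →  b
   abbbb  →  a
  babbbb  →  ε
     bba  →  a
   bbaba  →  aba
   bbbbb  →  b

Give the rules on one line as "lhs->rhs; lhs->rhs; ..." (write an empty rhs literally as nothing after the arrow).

  | abba => aa
  | bab => b
  | abbbb => abb => a
  | babbbb => bbbb => bb => ε

bab->b; bb->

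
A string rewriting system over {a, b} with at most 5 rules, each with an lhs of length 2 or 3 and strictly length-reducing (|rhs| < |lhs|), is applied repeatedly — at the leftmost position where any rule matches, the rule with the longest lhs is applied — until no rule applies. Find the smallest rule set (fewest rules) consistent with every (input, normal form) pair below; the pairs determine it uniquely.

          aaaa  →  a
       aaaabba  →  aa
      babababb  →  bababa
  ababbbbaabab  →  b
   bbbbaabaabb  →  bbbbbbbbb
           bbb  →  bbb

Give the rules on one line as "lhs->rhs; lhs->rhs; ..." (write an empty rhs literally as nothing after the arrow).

  | aaaa => a
  | aaaabba => abba => aa
  | babababb => bababa
  | ababbbbaabab => ababbaabab => abaaabab => abbabab => aabab => aaab => b

aaa->; aab->aa; abb->a; baa->bb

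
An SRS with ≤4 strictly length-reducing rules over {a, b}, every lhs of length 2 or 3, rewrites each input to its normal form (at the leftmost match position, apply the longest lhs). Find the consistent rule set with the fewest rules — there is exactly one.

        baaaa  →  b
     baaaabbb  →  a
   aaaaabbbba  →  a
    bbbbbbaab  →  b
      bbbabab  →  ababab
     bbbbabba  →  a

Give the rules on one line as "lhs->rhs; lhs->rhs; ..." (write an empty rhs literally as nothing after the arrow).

aa->; bb->; bbb->ab

  | baaaa => baa => b
  | baaaabbb => baabbb => bbbb => abb => a
  | aaaaabbbba => aaabbbba => abbbba => aabba => bba => a
  | bbbbbbaab => abbbbaab => aabbaab => bbaab => aab => b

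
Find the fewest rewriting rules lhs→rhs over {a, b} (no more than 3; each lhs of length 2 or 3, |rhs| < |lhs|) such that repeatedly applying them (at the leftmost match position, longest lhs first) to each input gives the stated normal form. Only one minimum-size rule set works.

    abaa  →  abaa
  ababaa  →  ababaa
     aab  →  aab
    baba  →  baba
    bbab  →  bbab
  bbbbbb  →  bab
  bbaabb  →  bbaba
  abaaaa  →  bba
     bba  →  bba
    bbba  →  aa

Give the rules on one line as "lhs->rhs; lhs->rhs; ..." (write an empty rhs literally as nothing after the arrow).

aaa->ba; abb->ba; bbb->a

  | abaa
  | ababaa
  | aab
  | baba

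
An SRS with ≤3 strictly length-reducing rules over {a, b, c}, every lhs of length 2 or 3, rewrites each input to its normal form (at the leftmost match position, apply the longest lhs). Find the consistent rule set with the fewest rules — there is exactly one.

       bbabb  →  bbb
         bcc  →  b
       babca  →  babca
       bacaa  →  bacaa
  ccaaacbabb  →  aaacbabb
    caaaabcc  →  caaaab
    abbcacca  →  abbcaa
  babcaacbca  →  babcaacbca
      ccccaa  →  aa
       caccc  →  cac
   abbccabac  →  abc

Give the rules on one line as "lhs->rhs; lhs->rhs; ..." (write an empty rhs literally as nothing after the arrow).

bba->b; cc->

  | bbabb => bbb
  | bcc => b
  | babca
  | bacaa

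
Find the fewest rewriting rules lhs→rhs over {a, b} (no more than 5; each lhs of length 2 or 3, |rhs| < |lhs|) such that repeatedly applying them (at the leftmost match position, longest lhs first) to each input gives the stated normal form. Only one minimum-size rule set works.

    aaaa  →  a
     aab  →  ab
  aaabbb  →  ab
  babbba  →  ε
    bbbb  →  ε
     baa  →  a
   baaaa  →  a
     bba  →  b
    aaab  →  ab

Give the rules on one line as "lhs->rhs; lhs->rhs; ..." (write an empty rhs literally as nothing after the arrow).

aa->a; ba->; bb->; bba->b

  | aaaa => aaa => aa => a
  | aab => ab
  | aaabbb => aabbb => abbb => ab
  | babbba => bbba => ba => ε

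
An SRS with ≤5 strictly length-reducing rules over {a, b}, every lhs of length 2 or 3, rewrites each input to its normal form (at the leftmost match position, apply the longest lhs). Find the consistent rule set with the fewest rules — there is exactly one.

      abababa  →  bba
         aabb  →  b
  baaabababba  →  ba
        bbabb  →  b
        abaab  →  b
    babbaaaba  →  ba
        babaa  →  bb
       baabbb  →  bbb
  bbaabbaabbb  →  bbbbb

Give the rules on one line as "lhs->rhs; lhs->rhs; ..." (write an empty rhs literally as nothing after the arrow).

aa->b; aab->; aba->b; bab->aa

  | abababa => bbaba => baaa => bba
  | aabb => b
  | baaabababba => bbabababba => baaababba => bbababba => baaabba => bbabba => baaba => ba
  | bbabb => baab => b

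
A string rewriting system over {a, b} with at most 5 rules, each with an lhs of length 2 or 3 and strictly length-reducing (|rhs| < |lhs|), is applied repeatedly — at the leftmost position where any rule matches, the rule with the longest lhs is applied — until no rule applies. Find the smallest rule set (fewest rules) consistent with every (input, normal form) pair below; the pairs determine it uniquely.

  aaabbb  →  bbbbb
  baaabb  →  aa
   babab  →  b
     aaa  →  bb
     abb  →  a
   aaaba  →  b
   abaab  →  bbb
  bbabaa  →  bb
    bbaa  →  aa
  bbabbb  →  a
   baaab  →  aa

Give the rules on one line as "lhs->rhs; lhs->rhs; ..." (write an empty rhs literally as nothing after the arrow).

aaa->bb; ab->a; ba->; bba->ab

  | aaabbb => bbbbb
  | baaabb => aabb => aab => aa
  | babab => bab => b
  | aaa => bb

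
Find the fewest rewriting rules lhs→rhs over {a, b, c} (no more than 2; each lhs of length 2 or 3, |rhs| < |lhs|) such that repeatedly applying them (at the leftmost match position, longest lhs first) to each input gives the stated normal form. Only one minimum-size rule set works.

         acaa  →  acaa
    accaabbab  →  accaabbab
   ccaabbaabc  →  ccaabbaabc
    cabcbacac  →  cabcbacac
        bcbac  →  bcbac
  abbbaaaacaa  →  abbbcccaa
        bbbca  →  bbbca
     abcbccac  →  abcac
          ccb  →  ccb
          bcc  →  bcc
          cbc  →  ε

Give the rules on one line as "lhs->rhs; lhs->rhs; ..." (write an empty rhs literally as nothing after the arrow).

  | acaa
  | accaabbab
  | ccaabbaabc
  | cabcbacac

aac->cc; cbc->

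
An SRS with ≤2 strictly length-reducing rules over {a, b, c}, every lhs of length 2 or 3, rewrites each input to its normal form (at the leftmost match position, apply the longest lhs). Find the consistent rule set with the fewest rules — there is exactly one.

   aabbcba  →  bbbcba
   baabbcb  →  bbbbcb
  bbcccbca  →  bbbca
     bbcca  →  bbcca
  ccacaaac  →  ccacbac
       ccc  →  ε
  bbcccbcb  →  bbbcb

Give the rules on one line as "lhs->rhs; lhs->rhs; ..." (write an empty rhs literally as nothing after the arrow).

  | aabbcba => bbbcba
  | baabbcb => bbbbcb
  | bbcccbca => bbbca
  | bbcca

aa->b; ccc->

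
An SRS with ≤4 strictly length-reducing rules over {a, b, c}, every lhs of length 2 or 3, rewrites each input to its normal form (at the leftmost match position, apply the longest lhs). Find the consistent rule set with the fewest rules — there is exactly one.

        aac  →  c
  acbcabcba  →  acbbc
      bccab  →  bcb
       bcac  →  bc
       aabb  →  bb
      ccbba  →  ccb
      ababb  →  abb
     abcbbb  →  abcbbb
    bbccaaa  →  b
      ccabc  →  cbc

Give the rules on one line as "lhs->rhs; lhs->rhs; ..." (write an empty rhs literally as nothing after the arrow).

  | aac => c
  | acbcabcba => acbbcba => acbbc
  | bccab => bcb
  | bcac => bc

aa->; ba->; ca->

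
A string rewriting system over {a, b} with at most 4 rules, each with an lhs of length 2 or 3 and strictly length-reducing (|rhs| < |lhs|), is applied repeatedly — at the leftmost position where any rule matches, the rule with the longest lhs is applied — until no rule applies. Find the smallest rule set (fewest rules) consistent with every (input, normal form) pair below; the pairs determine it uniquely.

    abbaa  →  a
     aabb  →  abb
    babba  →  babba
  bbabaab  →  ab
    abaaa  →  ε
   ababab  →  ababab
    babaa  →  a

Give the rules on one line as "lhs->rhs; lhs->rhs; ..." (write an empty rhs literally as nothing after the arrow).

  | abbaa => abaa => aaa => a
  | aabb => abb
  | babba
  | bbabaab => bbaaab => baaab => aaab => ab

aa->; aab->ab; baa->aa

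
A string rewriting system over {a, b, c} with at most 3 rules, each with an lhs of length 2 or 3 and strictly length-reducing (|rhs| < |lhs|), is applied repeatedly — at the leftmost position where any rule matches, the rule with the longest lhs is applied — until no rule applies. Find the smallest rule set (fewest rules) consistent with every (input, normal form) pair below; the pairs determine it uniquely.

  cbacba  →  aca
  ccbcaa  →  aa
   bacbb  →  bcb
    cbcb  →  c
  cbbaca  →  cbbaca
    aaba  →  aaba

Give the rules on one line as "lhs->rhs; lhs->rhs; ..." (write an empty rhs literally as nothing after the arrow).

  | cbacba => cbca => aca
  | ccbcaa => cacaa => aa
  | bacbb => bcb
  | cbcb => acb => c

acb->c; cac->; cbc->ac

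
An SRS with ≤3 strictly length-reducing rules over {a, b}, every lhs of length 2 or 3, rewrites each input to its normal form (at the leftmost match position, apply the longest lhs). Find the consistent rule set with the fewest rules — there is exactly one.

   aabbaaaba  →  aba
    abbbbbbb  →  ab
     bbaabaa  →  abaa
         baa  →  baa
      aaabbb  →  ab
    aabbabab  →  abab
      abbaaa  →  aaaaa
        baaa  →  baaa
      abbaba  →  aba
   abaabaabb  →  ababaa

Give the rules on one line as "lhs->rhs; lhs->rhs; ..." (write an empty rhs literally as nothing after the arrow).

  | aabbaaaba => abbaaaba => aaaaaba => aaaaba => aaaba => aaba => aba
  | abbbbbbb => aabbbbb => abbbbb => aabbb => abbb => aab => ab
  | bbaabaa => aaabaa => aabaa => abaa
  | baa

aab->ab; bb->a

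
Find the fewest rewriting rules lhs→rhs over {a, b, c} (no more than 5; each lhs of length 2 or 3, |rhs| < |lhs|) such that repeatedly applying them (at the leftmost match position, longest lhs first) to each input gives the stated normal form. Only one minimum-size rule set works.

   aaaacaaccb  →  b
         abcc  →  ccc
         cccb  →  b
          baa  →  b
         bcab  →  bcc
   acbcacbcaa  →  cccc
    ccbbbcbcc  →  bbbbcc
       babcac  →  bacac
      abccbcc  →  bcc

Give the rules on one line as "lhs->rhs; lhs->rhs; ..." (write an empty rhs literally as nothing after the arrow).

aa->; ab->c; bab->ba; cb->b

  | aaaacaaccb => aacaaccb => caaccb => cccb => ccb => cb => b
  | abcc => ccc
  | cccb => ccb => cb => b
  | baa => b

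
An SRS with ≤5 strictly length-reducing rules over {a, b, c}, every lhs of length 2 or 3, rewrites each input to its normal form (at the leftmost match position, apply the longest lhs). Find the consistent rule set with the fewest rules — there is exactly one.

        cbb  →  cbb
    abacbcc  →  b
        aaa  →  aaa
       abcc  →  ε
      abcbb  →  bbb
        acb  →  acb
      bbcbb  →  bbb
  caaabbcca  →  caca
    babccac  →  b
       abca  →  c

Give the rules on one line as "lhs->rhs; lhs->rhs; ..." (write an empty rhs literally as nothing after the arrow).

  | cbb
  | abacbcc => cacbcc => cacc => cab => cc => b
  | aaa
  | abcc => ccc => bc => ε

ab->c; ba->c; bc->; cc->b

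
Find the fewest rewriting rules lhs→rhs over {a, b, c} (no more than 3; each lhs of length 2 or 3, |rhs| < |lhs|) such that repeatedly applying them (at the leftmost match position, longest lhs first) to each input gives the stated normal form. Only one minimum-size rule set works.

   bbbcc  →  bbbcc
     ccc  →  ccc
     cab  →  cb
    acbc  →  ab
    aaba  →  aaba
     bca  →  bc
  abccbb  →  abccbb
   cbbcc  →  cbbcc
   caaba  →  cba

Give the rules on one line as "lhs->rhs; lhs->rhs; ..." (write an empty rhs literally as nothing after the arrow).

  | bbbcc
  | ccc
  | cab => cb
  | acbc => ab

ca->c; cbc->b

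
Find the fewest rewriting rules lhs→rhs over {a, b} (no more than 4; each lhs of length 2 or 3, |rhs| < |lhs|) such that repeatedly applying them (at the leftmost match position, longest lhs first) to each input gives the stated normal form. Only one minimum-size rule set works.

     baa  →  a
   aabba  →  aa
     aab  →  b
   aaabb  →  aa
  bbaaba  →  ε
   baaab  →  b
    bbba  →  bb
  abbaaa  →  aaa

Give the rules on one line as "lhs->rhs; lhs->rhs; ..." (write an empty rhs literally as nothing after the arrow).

  | baa => a
  | aabba => aa
  | aab => ab => b
  | aaabb => aa

ab->b; abb->; ba->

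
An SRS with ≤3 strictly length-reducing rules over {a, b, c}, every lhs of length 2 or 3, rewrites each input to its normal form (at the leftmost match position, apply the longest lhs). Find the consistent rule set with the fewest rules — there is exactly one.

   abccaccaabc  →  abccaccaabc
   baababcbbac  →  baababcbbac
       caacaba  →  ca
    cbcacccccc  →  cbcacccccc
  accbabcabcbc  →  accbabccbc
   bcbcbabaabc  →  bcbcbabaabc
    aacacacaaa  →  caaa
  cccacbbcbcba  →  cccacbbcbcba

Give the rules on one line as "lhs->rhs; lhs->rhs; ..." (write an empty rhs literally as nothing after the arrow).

  | abccaccaabc
  | baababcbbac
  | caacaba => caba => ca
  | cbcacccccc

aca->; cab->c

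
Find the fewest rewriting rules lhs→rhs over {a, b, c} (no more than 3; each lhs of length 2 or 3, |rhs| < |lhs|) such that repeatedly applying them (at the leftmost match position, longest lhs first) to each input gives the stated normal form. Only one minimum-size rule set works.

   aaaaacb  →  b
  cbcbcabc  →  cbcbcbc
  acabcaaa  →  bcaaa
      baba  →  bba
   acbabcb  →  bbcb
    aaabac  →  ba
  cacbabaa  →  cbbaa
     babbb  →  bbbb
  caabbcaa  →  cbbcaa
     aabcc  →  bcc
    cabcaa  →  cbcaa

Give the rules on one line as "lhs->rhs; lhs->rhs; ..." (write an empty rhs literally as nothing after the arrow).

  | aaaaacb => aaaaab => aaaab => aaab => aab => ab => b
  | cbcbcabc => cbcbcbc
  | acabcaaa => aabcaaa => abcaaa => bcaaa
  | baba => bba

ab->b; ac->a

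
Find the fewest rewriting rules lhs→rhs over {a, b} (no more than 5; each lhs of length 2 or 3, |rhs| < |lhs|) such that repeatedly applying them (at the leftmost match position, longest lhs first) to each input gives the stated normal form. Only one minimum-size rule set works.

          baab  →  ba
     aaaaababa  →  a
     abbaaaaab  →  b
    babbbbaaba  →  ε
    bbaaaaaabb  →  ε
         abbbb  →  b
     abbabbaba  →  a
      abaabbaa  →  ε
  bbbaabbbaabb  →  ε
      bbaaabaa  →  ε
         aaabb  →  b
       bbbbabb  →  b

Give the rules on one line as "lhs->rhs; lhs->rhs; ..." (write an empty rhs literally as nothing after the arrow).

  | baab => ba
  | aaaaababa => aaababa => ababa => aba => a
  | abbaaaaab => baaaaab => baaab => bab => b
  | babbbbaaba => bbbbaaba => bbaaba => aaba => aa => ε

aa->; aab->a; ab->; bb->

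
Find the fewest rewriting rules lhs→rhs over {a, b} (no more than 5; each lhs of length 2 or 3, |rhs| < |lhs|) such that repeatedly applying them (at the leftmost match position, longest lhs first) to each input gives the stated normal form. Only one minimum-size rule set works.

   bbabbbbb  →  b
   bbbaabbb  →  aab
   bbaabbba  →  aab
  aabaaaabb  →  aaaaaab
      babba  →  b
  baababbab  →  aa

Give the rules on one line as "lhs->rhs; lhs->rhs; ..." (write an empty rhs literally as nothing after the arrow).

  | bbabbbbb => babbbbb => bbbb => bbb => bb => b
  | bbbaabbb => bbaabbb => baabbb => aabbb => aabb => aab
  | bbaabbba => baabbba => aabbba => aabba => aaba => aab
  | aabaaaabb => aaaaaabb => aaaaaab

ba->b; baa->aa; bab->; bb->b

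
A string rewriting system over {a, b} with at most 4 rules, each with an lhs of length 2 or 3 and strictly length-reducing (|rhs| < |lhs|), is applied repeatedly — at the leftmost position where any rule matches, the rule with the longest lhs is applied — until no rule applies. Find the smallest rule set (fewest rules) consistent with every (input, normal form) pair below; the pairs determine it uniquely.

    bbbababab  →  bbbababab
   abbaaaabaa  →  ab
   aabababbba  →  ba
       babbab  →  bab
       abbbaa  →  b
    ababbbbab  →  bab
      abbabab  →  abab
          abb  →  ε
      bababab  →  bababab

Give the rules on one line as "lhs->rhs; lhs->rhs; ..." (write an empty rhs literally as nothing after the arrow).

  | bbbababab
  | abbaaaabaa => aaaabaa => abaa => ab
  | aabababbba => bababbba => babba => ba
  | babbab => bab

aa->; aaa->; abb->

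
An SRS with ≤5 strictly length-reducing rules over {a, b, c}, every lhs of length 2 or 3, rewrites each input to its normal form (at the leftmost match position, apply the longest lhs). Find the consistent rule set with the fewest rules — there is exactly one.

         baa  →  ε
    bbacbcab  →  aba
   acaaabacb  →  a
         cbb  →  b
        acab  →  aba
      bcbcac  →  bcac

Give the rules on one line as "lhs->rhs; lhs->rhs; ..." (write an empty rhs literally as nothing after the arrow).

  | baa => bb => ε
  | bbacbcab => acbcab => acab => aba
  | acaaabacb => acbabacb => aabacb => bbacb => acb => a
  | cbb => b

aa->b; bb->; cab->ba; cb->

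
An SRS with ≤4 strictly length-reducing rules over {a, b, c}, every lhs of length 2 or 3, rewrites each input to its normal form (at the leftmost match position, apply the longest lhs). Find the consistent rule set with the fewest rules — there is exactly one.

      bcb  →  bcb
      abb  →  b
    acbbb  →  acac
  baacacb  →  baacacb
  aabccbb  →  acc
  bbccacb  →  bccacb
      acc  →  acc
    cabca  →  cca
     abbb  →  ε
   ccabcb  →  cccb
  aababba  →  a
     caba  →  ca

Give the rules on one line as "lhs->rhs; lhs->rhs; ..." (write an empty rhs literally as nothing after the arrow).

ab->; bb->; bbb->ac; bbc->bc

  | bcb
  | abb => b
  | acbbb => acac
  | baacacb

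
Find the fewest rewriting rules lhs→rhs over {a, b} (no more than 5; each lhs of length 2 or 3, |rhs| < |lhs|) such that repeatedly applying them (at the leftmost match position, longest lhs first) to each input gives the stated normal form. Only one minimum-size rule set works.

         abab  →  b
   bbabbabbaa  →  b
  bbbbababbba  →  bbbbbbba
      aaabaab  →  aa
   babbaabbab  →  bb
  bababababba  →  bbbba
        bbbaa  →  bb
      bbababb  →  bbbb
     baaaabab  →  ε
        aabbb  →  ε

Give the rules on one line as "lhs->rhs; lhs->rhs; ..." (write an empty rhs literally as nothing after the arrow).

ab->; aba->; abb->; baa->

  | abab => b
  | bbabbabbaa => bbabbaa => bbaa => b
  | bbbbababbba => bbbbbbba
  | aaabaab => aaab => aa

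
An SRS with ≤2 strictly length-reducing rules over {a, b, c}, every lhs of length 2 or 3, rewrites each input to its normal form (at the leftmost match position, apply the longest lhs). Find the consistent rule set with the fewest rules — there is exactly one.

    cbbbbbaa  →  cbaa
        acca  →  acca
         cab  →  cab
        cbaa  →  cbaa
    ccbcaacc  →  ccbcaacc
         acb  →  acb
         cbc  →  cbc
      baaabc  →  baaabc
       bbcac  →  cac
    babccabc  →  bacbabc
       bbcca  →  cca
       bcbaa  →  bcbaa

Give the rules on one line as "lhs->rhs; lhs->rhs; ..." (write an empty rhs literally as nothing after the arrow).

bb->; bcc->cb

  | cbbbbbaa => cbbbaa => cbaa
  | acca
  | cab
  | cbaa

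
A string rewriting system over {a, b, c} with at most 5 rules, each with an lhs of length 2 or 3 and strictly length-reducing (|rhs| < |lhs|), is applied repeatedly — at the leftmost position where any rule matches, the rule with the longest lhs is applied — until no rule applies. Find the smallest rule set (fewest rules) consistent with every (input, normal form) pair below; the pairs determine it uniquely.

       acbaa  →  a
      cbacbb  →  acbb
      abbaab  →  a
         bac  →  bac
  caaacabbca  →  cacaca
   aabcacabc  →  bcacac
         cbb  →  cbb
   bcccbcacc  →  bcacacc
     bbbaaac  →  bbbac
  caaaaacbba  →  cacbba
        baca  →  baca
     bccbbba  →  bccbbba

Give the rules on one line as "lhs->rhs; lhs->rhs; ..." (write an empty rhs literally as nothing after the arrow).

aa->; ab->a; cba->a; ccc->ca

  | acbaa => aaa => a
  | cbacbb => acbb
  | abbaab => abaab => aaab => ab => a
  | bac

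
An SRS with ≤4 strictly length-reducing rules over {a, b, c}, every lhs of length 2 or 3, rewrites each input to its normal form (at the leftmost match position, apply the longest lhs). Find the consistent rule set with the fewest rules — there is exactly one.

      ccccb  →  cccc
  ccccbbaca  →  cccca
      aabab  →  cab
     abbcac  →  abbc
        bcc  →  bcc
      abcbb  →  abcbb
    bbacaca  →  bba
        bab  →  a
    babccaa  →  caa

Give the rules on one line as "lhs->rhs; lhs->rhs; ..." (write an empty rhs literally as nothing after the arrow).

aab->c; ac->; bab->a; ccb->cc

  | ccccb => cccc
  | ccccbbaca => ccccbaca => ccccaca => cccca
  | aabab => cab
  | abbcac => abbc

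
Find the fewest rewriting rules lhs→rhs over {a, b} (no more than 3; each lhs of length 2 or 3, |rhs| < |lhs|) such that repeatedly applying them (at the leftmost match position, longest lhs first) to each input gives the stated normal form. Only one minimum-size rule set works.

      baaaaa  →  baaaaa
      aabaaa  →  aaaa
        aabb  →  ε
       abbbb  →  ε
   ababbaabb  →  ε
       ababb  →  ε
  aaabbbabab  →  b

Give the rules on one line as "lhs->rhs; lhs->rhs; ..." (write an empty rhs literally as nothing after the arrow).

ab->; abb->bb; bb->

  | baaaaa
  | aabaaa => aaaa
  | aabb => abb => bb => ε
  | abbbb => bbbb => bb => ε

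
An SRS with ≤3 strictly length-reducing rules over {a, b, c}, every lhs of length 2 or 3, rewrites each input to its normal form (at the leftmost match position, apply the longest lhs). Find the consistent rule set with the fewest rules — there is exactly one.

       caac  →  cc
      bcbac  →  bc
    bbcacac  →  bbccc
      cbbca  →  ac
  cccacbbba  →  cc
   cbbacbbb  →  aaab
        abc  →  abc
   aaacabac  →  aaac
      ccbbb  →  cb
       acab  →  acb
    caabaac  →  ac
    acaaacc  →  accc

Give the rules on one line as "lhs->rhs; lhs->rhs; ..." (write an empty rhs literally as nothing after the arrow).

ca->c; cba->; cbb->a

  | caac => cac => cc
  | bcbac => bc
  | bbcacac => bbccac => bbccc
  | cbbca => aca => ac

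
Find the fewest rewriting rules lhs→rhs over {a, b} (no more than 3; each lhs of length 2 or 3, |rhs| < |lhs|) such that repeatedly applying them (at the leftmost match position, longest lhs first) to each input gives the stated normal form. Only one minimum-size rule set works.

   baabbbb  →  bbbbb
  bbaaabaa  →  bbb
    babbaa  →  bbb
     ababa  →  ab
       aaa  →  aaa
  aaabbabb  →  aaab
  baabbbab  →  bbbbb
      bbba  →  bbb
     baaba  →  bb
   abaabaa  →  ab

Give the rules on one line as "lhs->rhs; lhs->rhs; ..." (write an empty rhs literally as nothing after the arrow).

  | baabbbb => babbbb => bbbbb
  | bbaaabaa => bbaabaa => bbabaa => bbbaa => bbba => bbb
  | babbaa => bbbaa => bbba => bbb
  | ababa => abba => aba => ab

abb->ab; ba->b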